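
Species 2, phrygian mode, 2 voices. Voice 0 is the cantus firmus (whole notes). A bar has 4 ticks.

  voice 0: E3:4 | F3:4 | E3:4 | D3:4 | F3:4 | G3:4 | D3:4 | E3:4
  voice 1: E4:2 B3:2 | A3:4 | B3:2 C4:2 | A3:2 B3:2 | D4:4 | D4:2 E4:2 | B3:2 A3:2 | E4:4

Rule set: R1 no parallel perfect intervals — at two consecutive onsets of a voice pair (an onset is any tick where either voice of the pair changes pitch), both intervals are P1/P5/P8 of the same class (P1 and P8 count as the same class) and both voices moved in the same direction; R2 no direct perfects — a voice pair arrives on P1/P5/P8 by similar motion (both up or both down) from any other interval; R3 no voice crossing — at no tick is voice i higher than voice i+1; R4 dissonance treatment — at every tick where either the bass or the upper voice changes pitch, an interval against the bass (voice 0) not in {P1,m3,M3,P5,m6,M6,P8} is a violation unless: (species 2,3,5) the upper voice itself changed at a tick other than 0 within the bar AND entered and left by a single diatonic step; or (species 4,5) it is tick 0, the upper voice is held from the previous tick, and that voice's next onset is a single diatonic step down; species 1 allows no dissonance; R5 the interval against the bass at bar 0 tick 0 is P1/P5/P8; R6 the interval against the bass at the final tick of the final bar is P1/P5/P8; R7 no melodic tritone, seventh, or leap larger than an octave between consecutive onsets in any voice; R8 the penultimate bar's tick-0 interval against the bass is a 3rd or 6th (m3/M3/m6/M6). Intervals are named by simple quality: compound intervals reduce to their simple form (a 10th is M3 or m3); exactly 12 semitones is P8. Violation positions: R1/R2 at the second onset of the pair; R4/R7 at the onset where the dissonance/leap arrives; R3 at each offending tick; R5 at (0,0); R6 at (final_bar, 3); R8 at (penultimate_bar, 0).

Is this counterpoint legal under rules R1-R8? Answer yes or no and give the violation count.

bar 0: v0=E3 v1=E4 (P8)
bar 1: v0=F3 v1=A3 (M3)
bar 2: v0=E3 v1=B3 (P5)
bar 3: v0=D3 v1=A3 (P5)
bar 4: v0=F3 v1=D4 (M6)
bar 5: v0=G3 v1=D4 (P5)
bar 6: v0=D3 v1=B3 (M6)
bar 7: v0=E3 v1=E4 (P8)
  R2 @ bar3.0: E3/C4 m6 -> D3/A3 P5 similar
  R2 @ bar7.0: D3/A3 P5 -> E3/E4 P8 similar

No (2 violations)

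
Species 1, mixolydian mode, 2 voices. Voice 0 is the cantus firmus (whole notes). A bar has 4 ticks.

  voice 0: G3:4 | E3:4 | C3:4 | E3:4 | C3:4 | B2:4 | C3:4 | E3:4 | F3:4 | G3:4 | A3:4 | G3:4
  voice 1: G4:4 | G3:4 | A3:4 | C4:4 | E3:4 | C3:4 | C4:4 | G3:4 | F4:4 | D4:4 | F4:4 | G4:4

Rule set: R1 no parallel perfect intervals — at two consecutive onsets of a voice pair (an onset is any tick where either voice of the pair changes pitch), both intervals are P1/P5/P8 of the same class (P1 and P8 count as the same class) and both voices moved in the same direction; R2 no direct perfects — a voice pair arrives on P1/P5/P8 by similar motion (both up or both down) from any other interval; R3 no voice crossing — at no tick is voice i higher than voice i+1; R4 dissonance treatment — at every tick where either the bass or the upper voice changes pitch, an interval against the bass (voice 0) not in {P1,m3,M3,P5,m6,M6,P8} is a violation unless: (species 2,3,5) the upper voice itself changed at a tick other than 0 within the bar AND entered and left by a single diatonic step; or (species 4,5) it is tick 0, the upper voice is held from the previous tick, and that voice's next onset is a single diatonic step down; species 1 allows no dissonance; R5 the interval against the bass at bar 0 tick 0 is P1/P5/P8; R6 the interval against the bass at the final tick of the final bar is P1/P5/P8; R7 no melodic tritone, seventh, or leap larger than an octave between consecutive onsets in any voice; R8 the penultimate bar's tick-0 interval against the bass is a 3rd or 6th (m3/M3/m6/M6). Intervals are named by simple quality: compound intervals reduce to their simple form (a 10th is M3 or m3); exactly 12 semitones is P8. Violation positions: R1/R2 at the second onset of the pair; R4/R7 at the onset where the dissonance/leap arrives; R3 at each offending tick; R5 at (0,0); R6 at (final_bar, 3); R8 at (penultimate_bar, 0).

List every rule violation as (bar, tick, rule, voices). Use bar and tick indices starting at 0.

(5, 0, R4, (0, 1))
(6, 0, R2, (0, 1))
(8, 0, R2, (0, 1))
(8, 0, R7, (1,))

bar 0: v0=G3 v1=G4 downbeat P8
bar 1: v0=E3 v1=G3 downbeat m3
bar 2: v0=C3 v1=A3 downbeat M6
bar 3: v0=E3 v1=C4 downbeat m6
bar 4: v0=C3 v1=E3 downbeat M3
bar 5: v0=B2 v1=C3 downbeat m2
bar 6: v0=C3 v1=C4 downbeat P8
bar 7: v0=E3 v1=G3 downbeat m3
bar 8: v0=F3 v1=F4 downbeat P8
bar 9: v0=G3 v1=D4 downbeat P5
bar 10: v0=A3 v1=F4 downbeat m6
bar 11: v0=G3 v1=G4 downbeat P8
  -> R4 @ bar 5 tick 0 v(0, 1): B2/C3 m2 untreated
  -> R2 @ bar 6 tick 0 v(0, 1): B2/C3 m2 -> C3/C4 P8 similar
  -> R2 @ bar 8 tick 0 v(0, 1): E3/G3 m3 -> F3/F4 P8 similar
  -> R7 @ bar 8 tick 0 v(1,): G3->F4 leap 10st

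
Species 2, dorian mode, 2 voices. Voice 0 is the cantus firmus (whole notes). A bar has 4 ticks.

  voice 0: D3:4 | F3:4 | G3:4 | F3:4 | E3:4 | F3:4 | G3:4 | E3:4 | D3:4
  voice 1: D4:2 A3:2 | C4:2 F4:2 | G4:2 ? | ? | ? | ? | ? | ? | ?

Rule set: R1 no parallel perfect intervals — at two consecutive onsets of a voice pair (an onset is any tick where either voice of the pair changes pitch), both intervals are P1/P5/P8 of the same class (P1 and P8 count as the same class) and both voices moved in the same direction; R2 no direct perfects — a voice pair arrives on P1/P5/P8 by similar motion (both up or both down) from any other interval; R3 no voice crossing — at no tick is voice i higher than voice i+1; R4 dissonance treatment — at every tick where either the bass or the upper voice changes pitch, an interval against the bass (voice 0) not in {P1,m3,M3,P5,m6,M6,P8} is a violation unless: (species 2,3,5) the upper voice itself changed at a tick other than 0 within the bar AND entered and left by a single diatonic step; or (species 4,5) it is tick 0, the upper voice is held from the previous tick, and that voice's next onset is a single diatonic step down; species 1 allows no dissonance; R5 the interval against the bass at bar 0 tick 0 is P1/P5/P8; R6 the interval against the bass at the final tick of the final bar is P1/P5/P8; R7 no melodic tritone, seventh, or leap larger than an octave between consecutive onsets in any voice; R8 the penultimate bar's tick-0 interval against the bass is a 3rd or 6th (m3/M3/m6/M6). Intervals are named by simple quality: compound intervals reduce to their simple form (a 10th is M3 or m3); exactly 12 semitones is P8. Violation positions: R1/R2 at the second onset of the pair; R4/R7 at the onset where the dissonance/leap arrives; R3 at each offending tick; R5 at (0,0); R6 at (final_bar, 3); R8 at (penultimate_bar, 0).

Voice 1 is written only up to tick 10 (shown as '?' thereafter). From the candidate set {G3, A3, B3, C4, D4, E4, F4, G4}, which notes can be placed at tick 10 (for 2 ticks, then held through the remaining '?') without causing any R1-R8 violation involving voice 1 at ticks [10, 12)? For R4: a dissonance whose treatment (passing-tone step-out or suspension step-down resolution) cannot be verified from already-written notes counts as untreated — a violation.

{B3, D4, E4, G3, G4}

G3: legal
A3: violates R4,R7
B3: legal
C4: violates R4
D4: legal
E4: legal
F4: violates R4
G4: legal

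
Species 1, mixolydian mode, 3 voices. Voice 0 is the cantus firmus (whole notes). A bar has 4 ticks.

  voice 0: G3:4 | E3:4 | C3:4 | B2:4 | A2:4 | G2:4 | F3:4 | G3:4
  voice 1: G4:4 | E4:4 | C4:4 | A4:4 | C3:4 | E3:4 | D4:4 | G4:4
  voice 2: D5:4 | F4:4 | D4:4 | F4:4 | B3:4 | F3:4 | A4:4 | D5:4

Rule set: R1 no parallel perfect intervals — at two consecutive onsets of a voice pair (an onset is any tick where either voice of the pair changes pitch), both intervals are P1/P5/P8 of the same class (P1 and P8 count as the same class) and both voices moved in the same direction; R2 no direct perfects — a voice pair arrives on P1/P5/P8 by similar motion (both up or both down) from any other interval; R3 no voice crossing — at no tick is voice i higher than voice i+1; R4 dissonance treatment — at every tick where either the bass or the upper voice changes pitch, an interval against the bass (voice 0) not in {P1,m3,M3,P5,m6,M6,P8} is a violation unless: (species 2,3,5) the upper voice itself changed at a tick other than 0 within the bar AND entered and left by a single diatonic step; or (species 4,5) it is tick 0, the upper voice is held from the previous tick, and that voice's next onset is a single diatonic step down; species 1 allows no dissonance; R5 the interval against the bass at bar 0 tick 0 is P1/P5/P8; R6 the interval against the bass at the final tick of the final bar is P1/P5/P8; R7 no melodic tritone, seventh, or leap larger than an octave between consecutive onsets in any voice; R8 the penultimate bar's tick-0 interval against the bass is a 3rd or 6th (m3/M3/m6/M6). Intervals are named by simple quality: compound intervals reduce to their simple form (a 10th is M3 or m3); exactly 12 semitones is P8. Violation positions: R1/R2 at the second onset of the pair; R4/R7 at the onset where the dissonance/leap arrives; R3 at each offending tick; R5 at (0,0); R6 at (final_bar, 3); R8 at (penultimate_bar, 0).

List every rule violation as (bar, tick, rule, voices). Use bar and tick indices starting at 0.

bar 0: v0=G3 v1=G4 v2=D5 downbeat P5
bar 1: v0=E3 v1=E4 v2=F4 downbeat m2
bar 2: v0=C3 v1=C4 v2=D4 downbeat M2
bar 3: v0=B2 v1=A4 v2=F4 downbeat TT
bar 4: v0=A2 v1=C3 v2=B3 downbeat M2
bar 5: v0=G2 v1=E3 v2=F3 downbeat m7
bar 6: v0=F3 v1=D4 v2=A4 downbeat M3
bar 7: v0=G3 v1=G4 v2=D5 downbeat P5
  -> R1 @ bar 1 tick 0 v(0, 1): G3/G4 P8 -> E3/E4 P8 similar
  -> R4 @ bar 1 tick 0 v(0, 2): E3/F4 m2 untreated
  -> R1 @ bar 2 tick 0 v(0, 1): E3/E4 P8 -> C3/C4 P8 similar
  -> R4 @ bar 2 tick 0 v(0, 2): C3/D4 M2 untreated
  -> R3 @ bar 3 tick 0 v(1, 2): A4 above F4
  -> R4 @ bar 3 tick 0 v(0, 1): B2/A4 m7 untreated
  -> R4 @ bar 3 tick 0 v(0, 2): B2/F4 TT untreated
  -> R3 @ bar 3 tick 1 v(1, 2): A4 above F4
  -> R3 @ bar 3 tick 2 v(1, 2): A4 above F4
  -> R3 @ bar 3 tick 3 v(1, 2): A4 above F4
  -> R4 @ bar 4 tick 0 v(0, 2): A2/B3 M2 untreated
  -> R7 @ bar 4 tick 0 v(1,): A4->C3 leap 21st
  -> R7 @ bar 4 tick 0 v(2,): F4->B3 leap 6st
  -> R4 @ bar 5 tick 0 v(0, 2): G2/F3 m7 untreated
  -> R7 @ bar 5 tick 0 v(2,): B3->F3 leap 6st
  -> R2 @ bar 6 tick 0 v(1, 2): E3/F3 m2 -> D4/A4 P5 similar
  -> R7 @ bar 6 tick 0 v(0,): G2->F3 leap 10st
  -> R7 @ bar 6 tick 0 v(1,): E3->D4 leap 10st
  -> R7 @ bar 6 tick 0 v(2,): F3->A4 leap 16st
  -> R1 @ bar 7 tick 0 v(1, 2): D4/A4 P5 -> G4/D5 P5 similar
  -> R2 @ bar 7 tick 0 v(0, 1): F3/D4 M6 -> G3/G4 P8 similar
  -> R2 @ bar 7 tick 0 v(0, 2): F3/A4 M3 -> G3/D5 P5 similar

(1, 0, R1, (0, 1))
(1, 0, R4, (0, 2))
(2, 0, R1, (0, 1))
(2, 0, R4, (0, 2))
(3, 0, R3, (1, 2))
(3, 0, R4, (0, 1))
(3, 0, R4, (0, 2))
(3, 1, R3, (1, 2))
(3, 2, R3, (1, 2))
(3, 3, R3, (1, 2))
(4, 0, R4, (0, 2))
(4, 0, R7, (1,))
(4, 0, R7, (2,))
(5, 0, R4, (0, 2))
(5, 0, R7, (2,))
(6, 0, R2, (1, 2))
(6, 0, R7, (0,))
(6, 0, R7, (1,))
(6, 0, R7, (2,))
(7, 0, R1, (1, 2))
(7, 0, R2, (0, 1))
(7, 0, R2, (0, 2))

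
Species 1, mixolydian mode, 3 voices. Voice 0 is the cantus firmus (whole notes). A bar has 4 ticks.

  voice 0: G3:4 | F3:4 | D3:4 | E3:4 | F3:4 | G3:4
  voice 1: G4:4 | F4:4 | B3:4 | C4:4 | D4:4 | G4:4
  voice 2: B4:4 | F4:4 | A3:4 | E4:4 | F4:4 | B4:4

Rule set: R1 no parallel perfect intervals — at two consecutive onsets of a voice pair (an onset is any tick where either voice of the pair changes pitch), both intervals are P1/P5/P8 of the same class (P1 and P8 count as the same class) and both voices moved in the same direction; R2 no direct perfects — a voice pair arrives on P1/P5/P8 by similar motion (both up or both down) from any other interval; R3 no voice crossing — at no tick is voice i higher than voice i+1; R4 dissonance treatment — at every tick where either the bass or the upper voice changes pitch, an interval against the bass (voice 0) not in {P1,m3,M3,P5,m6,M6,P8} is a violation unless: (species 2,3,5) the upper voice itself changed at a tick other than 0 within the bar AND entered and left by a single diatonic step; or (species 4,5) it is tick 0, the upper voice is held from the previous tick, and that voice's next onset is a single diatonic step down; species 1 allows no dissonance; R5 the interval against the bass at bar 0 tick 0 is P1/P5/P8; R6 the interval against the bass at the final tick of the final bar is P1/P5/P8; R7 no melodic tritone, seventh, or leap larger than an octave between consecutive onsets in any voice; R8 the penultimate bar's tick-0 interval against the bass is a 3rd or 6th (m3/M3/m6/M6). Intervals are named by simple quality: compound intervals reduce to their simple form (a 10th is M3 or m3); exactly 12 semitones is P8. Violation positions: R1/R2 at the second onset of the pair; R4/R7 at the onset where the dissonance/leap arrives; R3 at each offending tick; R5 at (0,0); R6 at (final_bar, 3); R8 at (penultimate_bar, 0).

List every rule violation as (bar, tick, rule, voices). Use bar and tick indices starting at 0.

bar 0: v0=G3 v1=G4 v2=B4 downbeat M3
bar 1: v0=F3 v1=F4 v2=F4 downbeat P8
bar 2: v0=D3 v1=B3 v2=A3 downbeat P5
bar 3: v0=E3 v1=C4 v2=E4 downbeat P8
bar 4: v0=F3 v1=D4 v2=F4 downbeat P8
bar 5: v0=G3 v1=G4 v2=B4 downbeat M3
  -> R5 @ bar 0 tick 0 v(0, 2): opens on M3
  -> R1 @ bar 1 tick 0 v(0, 1): G3/G4 P8 -> F3/F4 P8 similar
  -> R2 @ bar 1 tick 0 v(0, 2): G3/B4 M3 -> F3/F4 P8 similar
  -> R2 @ bar 1 tick 0 v(1, 2): G4/B4 M3 -> F4/F4 P1 similar
  -> R7 @ bar 1 tick 0 v(2,): B4->F4 leap 6st
  -> R2 @ bar 2 tick 0 v(0, 2): F3/F4 P8 -> D3/A3 P5 similar
  -> R3 @ bar 2 tick 0 v(1, 2): B3 above A3
  -> R7 @ bar 2 tick 0 v(1,): F4->B3 leap 6st
  -> R3 @ bar 2 tick 1 v(1, 2): B3 above A3
  -> R3 @ bar 2 tick 2 v(1, 2): B3 above A3
  -> R3 @ bar 2 tick 3 v(1, 2): B3 above A3
  -> R2 @ bar 3 tick 0 v(0, 2): D3/A3 P5 -> E3/E4 P8 similar
  -> R1 @ bar 4 tick 0 v(0, 2): E3/E4 P8 -> F3/F4 P8 similar
  -> R8 @ bar 4 tick 0 v(0, 2): penult P8 not 3rd/6th
  -> R2 @ bar 5 tick 0 v(0, 1): F3/D4 M6 -> G3/G4 P8 similar
  -> R7 @ bar 5 tick 0 v(2,): F4->B4 leap 6st
  -> R6 @ bar 5 tick 3 v(0, 2): closes on M3

(0, 0, R5, (0, 2))
(1, 0, R1, (0, 1))
(1, 0, R2, (0, 2))
(1, 0, R2, (1, 2))
(1, 0, R7, (2,))
(2, 0, R2, (0, 2))
(2, 0, R3, (1, 2))
(2, 0, R7, (1,))
(2, 1, R3, (1, 2))
(2, 2, R3, (1, 2))
(2, 3, R3, (1, 2))
(3, 0, R2, (0, 2))
(4, 0, R1, (0, 2))
(4, 0, R8, (0, 2))
(5, 0, R2, (0, 1))
(5, 0, R7, (2,))
(5, 3, R6, (0, 2))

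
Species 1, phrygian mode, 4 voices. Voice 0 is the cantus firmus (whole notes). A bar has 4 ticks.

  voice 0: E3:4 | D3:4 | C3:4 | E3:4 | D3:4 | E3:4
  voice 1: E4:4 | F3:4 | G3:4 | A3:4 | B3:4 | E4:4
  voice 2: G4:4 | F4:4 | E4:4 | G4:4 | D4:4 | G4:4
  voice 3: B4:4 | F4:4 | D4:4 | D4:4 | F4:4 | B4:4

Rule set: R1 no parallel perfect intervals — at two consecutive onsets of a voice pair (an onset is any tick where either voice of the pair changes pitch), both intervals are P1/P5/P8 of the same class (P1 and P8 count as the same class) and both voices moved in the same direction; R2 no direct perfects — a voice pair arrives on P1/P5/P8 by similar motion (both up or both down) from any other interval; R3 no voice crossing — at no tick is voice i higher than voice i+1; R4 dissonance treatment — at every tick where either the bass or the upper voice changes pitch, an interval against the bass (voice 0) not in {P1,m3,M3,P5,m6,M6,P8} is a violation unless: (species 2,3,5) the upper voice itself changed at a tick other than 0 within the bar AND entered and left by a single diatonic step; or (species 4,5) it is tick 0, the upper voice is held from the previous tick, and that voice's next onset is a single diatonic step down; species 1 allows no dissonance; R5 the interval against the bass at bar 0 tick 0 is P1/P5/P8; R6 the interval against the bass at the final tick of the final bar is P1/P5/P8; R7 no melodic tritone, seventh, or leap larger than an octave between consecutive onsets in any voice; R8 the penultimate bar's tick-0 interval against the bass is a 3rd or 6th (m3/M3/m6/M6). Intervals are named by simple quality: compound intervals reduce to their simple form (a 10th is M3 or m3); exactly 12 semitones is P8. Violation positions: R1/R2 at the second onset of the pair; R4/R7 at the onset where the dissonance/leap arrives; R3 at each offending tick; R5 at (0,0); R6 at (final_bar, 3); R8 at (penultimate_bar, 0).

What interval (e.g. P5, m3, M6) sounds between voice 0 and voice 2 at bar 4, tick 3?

P8

voice 0=D3 voice 2=D4 -> P8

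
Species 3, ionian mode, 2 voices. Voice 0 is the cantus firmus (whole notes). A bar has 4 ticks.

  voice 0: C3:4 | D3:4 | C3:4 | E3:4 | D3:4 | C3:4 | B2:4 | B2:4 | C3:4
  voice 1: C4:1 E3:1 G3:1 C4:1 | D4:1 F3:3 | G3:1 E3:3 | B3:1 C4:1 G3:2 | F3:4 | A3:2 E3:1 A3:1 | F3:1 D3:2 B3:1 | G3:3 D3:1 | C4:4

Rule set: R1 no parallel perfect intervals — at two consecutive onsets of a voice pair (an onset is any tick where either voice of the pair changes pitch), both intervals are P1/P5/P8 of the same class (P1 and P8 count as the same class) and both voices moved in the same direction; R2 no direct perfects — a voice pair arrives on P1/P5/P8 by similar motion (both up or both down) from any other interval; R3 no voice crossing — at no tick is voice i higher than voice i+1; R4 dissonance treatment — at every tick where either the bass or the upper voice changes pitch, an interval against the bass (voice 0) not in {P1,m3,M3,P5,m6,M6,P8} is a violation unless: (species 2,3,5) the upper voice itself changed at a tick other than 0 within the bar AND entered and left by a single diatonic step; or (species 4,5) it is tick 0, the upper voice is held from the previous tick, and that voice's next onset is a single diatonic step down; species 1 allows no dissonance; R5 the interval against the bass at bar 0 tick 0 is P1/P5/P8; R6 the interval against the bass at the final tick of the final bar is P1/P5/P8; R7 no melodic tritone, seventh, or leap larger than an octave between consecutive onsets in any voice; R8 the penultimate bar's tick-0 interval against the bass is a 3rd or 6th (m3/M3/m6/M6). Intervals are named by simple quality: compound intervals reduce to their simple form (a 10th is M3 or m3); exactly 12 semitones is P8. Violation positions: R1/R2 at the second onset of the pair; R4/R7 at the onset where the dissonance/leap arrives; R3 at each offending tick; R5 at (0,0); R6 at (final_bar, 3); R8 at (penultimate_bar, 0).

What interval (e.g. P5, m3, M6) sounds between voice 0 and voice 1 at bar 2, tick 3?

voice 0=C3 voice 1=E3 -> M3

M3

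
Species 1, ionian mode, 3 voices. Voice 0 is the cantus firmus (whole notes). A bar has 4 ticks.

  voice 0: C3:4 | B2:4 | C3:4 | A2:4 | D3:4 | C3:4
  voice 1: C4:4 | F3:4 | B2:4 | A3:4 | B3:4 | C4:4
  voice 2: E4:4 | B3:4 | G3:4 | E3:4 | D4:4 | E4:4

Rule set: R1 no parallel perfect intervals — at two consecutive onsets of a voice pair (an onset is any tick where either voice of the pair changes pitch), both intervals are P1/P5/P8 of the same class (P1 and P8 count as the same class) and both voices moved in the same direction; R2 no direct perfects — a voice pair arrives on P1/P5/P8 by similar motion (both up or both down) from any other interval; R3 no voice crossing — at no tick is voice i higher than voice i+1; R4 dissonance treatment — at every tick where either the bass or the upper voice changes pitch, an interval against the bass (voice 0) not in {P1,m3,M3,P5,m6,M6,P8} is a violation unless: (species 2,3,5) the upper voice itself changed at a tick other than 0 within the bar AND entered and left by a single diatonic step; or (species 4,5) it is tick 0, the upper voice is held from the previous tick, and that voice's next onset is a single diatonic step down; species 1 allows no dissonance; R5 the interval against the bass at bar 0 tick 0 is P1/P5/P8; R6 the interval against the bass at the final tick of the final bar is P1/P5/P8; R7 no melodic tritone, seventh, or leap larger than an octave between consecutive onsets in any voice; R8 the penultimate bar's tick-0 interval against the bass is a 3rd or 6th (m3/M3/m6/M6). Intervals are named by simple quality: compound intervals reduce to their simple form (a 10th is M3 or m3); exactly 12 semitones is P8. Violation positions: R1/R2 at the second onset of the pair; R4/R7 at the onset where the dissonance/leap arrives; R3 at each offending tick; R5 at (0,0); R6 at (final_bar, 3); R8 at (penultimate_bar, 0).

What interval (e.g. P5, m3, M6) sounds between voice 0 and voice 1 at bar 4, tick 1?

voice 0=D3 voice 1=B3 -> M6

M6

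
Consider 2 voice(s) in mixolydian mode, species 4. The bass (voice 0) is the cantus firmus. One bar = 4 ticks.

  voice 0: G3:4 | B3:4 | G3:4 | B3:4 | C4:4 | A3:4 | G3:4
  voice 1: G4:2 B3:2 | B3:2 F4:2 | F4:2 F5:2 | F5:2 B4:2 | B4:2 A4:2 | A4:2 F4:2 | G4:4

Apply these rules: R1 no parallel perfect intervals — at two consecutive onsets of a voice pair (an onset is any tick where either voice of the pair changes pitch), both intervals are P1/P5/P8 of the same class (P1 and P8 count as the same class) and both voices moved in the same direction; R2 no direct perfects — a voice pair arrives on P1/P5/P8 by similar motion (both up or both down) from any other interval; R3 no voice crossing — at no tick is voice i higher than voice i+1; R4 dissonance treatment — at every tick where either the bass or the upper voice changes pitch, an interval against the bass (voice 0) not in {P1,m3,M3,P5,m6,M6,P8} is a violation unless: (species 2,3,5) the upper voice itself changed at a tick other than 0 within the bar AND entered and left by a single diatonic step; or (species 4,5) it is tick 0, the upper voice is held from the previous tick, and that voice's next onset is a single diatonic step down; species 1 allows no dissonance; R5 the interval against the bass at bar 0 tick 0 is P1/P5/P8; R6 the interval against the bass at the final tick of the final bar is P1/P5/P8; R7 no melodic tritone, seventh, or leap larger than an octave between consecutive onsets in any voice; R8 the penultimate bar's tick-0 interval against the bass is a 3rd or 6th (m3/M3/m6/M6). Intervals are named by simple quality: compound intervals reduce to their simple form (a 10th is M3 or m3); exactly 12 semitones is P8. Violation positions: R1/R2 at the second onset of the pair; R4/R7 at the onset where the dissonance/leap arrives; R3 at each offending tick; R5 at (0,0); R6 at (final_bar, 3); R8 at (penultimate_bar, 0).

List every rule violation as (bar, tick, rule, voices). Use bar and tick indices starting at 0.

bar 0: v0=G3 v1=G4 downbeat P8
bar 1: v0=B3 v1=B3 downbeat P1
bar 2: v0=G3 v1=F4 downbeat m7
bar 3: v0=B3 v1=F5 downbeat TT
bar 4: v0=C4 v1=B4 downbeat M7
bar 5: v0=A3 v1=A4 downbeat P8
bar 6: v0=G3 v1=G4 downbeat P8
  -> R4 @ bar 1 tick 2 v(0, 1): B3/F4 TT untreated
  -> R7 @ bar 1 tick 2 v(1,): B3->F4 leap 6st
  -> R4 @ bar 2 tick 0 v(0, 1): G3/F4 m7 untreated
  -> R4 @ bar 2 tick 2 v(0, 1): G3/F5 m7 untreated
  -> R4 @ bar 3 tick 0 v(0, 1): B3/F5 TT untreated
  -> R7 @ bar 3 tick 2 v(1,): F5->B4 leap 6st
  -> R8 @ bar 5 tick 0 v(0, 1): penult P8 not 3rd/6th

(1, 2, R4, (0, 1))
(1, 2, R7, (1,))
(2, 0, R4, (0, 1))
(2, 2, R4, (0, 1))
(3, 0, R4, (0, 1))
(3, 2, R7, (1,))
(5, 0, R8, (0, 1))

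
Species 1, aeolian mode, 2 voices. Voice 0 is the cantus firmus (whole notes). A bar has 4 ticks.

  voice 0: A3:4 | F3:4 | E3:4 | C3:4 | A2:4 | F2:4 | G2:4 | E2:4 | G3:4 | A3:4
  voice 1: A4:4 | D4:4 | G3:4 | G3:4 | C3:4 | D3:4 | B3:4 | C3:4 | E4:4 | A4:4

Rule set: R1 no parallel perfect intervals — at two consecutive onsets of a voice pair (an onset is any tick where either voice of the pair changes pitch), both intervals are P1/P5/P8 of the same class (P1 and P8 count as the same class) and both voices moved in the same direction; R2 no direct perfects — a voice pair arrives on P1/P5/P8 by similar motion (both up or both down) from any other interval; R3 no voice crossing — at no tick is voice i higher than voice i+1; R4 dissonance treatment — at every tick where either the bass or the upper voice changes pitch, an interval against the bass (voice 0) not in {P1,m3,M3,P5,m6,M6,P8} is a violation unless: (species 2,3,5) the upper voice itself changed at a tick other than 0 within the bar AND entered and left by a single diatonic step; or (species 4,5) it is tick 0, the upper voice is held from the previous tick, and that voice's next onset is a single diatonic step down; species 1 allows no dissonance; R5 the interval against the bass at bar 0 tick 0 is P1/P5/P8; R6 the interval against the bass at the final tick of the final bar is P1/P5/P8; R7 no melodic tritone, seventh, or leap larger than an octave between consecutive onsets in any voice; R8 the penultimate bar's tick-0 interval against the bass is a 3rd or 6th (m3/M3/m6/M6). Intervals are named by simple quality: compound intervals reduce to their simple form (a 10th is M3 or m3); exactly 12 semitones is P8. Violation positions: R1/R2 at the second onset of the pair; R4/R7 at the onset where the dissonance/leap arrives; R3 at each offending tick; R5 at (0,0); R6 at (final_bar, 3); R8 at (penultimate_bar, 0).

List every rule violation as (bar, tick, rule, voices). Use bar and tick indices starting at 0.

(7, 0, R7, (1,))
(8, 0, R7, (0,))
(8, 0, R7, (1,))
(9, 0, R2, (0, 1))

bar 0: v0=A3 v1=A4 downbeat P8
bar 1: v0=F3 v1=D4 downbeat M6
bar 2: v0=E3 v1=G3 downbeat m3
bar 3: v0=C3 v1=G3 downbeat P5
bar 4: v0=A2 v1=C3 downbeat m3
bar 5: v0=F2 v1=D3 downbeat M6
bar 6: v0=G2 v1=B3 downbeat M3
bar 7: v0=E2 v1=C3 downbeat m6
bar 8: v0=G3 v1=E4 downbeat M6
bar 9: v0=A3 v1=A4 downbeat P8
  -> R7 @ bar 7 tick 0 v(1,): B3->C3 leap 11st
  -> R7 @ bar 8 tick 0 v(0,): E2->G3 leap 15st
  -> R7 @ bar 8 tick 0 v(1,): C3->E4 leap 16st
  -> R2 @ bar 9 tick 0 v(0, 1): G3/E4 M6 -> A3/A4 P8 similar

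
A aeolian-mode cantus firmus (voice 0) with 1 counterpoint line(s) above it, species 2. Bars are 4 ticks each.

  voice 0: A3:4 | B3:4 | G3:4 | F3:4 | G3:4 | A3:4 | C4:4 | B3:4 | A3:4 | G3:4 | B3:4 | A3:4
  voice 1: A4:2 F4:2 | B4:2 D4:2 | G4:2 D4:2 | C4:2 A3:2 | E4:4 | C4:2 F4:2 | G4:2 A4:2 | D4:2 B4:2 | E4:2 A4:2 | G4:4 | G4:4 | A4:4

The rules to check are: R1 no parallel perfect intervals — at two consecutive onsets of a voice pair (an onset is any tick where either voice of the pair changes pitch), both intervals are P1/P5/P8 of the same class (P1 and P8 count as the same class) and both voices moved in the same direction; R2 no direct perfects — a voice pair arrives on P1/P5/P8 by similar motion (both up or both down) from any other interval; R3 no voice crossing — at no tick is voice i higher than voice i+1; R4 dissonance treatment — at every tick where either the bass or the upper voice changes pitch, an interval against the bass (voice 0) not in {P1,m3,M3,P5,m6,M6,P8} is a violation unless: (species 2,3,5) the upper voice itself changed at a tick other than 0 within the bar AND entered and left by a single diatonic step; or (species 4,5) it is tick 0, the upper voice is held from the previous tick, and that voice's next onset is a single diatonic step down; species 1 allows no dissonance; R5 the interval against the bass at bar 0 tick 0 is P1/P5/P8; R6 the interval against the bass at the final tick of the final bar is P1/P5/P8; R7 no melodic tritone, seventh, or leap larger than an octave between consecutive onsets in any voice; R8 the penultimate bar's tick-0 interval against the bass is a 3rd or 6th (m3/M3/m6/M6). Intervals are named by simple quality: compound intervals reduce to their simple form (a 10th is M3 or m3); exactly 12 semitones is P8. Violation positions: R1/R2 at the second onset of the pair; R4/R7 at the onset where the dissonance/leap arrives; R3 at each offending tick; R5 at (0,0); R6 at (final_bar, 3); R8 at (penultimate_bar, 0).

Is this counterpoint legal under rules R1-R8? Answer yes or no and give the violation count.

No (6 violations)

bar 0: v0=A3 v1=A4 (P8)
bar 1: v0=B3 v1=B4 (P8)
bar 2: v0=G3 v1=G4 (P8)
bar 3: v0=F3 v1=C4 (P5)
bar 4: v0=G3 v1=E4 (M6)
bar 5: v0=A3 v1=C4 (m3)
bar 6: v0=C4 v1=G4 (P5)
bar 7: v0=B3 v1=D4 (m3)
bar 8: v0=A3 v1=E4 (P5)
bar 9: v0=G3 v1=G4 (P8)
bar 10: v0=B3 v1=G4 (m6)
bar 11: v0=A3 v1=A4 (P8)
  R2 @ bar1.0: A3/F4 m6 -> B3/B4 P8 similar
  R7 @ bar1.0: F4->B4 leap 6st
  R1 @ bar3.0: G3/D4 P5 -> F3/C4 P5 similar
  R2 @ bar6.0: A3/F4 m6 -> C4/G4 P5 similar
  R2 @ bar8.0: B3/B4 P8 -> A3/E4 P5 similar
  R1 @ bar9.0: A3/A4 P8 -> G3/G4 P8 similar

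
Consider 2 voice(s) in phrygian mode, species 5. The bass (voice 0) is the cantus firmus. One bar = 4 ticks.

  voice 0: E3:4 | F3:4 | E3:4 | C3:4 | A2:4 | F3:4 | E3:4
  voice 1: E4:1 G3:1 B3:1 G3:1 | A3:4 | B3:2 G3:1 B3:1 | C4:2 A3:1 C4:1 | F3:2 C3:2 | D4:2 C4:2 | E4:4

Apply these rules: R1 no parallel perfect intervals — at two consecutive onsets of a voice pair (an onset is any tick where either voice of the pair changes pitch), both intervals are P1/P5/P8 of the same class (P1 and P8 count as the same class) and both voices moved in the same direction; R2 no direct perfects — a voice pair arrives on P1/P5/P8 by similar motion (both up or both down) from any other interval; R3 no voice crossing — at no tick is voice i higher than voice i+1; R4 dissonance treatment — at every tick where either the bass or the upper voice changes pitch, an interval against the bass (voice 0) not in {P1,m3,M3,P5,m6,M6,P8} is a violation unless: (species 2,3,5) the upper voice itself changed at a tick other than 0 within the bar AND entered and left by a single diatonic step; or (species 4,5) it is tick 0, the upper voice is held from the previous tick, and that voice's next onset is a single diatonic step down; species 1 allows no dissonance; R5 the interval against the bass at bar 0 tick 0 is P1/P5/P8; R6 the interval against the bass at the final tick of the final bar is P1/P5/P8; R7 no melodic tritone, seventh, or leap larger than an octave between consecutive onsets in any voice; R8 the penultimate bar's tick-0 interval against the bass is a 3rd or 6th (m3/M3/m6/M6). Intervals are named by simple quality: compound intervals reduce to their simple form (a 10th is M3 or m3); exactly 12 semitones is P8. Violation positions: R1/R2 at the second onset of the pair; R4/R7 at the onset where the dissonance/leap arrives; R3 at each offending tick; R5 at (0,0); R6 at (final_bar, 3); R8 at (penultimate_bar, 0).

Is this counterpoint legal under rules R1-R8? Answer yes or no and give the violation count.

No (1 violations)

bar 0: v0=E3 v1=E4 (P8)
bar 1: v0=F3 v1=A3 (M3)
bar 2: v0=E3 v1=B3 (P5)
bar 3: v0=C3 v1=C4 (P8)
bar 4: v0=A2 v1=F3 (m6)
bar 5: v0=F3 v1=D4 (M6)
bar 6: v0=E3 v1=E4 (P8)
  R7 @ bar5.0: C3->D4 leap 14st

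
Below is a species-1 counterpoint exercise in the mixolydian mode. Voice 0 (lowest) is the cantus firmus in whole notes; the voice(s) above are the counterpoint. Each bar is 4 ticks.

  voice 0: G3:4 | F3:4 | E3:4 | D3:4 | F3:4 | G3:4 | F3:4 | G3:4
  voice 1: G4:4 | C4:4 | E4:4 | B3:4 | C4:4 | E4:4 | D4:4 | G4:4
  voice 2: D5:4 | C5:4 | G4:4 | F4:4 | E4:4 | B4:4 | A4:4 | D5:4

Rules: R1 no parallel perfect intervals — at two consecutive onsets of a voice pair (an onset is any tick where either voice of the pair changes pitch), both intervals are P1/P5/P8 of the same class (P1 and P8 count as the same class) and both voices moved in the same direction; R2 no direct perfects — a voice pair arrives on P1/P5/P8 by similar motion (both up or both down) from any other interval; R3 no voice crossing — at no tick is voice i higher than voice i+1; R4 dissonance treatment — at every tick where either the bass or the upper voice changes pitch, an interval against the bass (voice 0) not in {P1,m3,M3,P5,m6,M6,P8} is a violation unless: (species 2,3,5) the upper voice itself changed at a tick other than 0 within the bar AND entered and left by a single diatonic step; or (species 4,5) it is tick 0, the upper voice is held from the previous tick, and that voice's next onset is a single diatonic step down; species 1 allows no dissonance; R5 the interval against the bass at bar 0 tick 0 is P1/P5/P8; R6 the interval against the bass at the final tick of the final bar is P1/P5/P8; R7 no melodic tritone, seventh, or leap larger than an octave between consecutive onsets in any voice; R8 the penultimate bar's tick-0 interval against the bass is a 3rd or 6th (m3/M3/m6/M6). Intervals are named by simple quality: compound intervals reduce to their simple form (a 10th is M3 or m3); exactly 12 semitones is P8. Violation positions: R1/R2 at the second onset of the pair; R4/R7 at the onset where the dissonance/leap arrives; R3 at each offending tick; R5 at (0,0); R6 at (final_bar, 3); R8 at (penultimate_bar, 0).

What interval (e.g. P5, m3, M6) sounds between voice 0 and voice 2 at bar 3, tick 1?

m3

voice 0=D3 voice 2=F4 -> m3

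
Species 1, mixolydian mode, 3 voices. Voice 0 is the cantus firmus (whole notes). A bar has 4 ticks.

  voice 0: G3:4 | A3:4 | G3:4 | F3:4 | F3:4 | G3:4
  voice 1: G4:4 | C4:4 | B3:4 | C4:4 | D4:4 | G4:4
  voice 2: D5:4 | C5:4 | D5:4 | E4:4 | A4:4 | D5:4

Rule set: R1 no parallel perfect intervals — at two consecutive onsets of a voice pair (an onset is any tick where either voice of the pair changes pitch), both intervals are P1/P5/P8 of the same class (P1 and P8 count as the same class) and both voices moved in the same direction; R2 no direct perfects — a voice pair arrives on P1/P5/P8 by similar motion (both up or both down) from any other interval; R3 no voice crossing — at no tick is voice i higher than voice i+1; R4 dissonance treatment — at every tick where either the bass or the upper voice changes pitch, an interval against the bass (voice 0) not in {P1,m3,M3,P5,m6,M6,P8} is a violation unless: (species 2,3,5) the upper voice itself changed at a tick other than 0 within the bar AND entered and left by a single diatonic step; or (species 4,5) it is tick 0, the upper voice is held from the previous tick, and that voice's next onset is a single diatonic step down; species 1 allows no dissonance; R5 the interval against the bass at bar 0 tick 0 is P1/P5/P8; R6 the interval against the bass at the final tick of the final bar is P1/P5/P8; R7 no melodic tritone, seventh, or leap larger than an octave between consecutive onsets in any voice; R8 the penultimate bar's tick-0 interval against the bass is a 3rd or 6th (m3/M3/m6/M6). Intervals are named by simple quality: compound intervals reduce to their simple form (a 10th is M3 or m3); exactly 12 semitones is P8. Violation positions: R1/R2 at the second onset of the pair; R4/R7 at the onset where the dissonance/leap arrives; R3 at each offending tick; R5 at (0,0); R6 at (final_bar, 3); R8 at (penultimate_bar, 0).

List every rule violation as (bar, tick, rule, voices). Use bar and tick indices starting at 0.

(1, 0, R2, (1, 2))
(3, 0, R4, (0, 2))
(3, 0, R7, (2,))
(4, 0, R2, (1, 2))
(5, 0, R1, (1, 2))
(5, 0, R2, (0, 1))
(5, 0, R2, (0, 2))

bar 0: v0=G3 v1=G4 v2=D5 downbeat P5
bar 1: v0=A3 v1=C4 v2=C5 downbeat m3
bar 2: v0=G3 v1=B3 v2=D5 downbeat P5
bar 3: v0=F3 v1=C4 v2=E4 downbeat M7
bar 4: v0=F3 v1=D4 v2=A4 downbeat M3
bar 5: v0=G3 v1=G4 v2=D5 downbeat P5
  -> R2 @ bar 1 tick 0 v(1, 2): G4/D5 P5 -> C4/C5 P8 similar
  -> R4 @ bar 3 tick 0 v(0, 2): F3/E4 M7 untreated
  -> R7 @ bar 3 tick 0 v(2,): D5->E4 leap 10st
  -> R2 @ bar 4 tick 0 v(1, 2): C4/E4 M3 -> D4/A4 P5 similar
  -> R1 @ bar 5 tick 0 v(1, 2): D4/A4 P5 -> G4/D5 P5 similar
  -> R2 @ bar 5 tick 0 v(0, 1): F3/D4 M6 -> G3/G4 P8 similar
  -> R2 @ bar 5 tick 0 v(0, 2): F3/A4 M3 -> G3/D5 P5 similar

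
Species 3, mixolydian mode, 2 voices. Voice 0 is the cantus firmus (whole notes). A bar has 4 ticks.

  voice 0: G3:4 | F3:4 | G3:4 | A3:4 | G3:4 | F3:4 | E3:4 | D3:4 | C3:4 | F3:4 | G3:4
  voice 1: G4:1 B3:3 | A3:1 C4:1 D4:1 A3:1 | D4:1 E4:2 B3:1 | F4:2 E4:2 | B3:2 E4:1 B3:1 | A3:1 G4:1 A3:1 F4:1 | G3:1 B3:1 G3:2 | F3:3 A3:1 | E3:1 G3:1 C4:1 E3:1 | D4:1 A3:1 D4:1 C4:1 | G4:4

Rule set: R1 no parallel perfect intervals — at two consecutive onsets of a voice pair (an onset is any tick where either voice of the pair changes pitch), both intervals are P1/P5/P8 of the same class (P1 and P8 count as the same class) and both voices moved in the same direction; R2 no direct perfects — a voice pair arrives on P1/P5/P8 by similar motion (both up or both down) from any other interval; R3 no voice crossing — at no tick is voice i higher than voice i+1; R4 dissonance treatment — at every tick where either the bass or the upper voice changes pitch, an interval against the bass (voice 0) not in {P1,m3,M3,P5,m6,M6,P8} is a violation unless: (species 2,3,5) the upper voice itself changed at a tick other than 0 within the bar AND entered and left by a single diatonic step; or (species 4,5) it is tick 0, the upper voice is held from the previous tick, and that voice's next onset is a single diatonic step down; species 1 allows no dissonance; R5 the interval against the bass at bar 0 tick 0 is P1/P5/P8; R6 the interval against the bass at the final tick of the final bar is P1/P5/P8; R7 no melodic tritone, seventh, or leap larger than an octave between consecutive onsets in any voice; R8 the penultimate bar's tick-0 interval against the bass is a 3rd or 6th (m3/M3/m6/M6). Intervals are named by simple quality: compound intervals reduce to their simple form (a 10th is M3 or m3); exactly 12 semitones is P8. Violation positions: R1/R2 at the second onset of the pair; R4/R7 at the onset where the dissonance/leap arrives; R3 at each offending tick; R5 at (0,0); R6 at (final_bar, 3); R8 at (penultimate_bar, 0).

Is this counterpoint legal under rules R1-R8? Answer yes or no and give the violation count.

bar 0: v0=G3 v1=G4 (P8)
bar 1: v0=F3 v1=A3 (M3)
bar 2: v0=G3 v1=D4 (P5)
bar 3: v0=A3 v1=F4 (m6)
bar 4: v0=G3 v1=B3 (M3)
bar 5: v0=F3 v1=A3 (M3)
bar 6: v0=E3 v1=G3 (m3)
bar 7: v0=D3 v1=F3 (m3)
bar 8: v0=C3 v1=E3 (M3)
bar 9: v0=F3 v1=D4 (M6)
bar 10: v0=G3 v1=G4 (P8)
  R2 @ bar2.0: F3/A3 M3 -> G3/D4 P5 similar
  R7 @ bar3.0: B3->F4 leap 6st
  R4 @ bar5.1: F3/G4 M2 untreated
  R7 @ bar5.1: A3->G4 leap 10st
  R7 @ bar5.2: G4->A3 leap 10st
  R7 @ bar6.0: F4->G3 leap 10st
  R7 @ bar9.0: E3->D4 leap 10st
  R2 @ bar10.0: F3/C4 P5 -> G3/G4 P8 similar

No (8 violations)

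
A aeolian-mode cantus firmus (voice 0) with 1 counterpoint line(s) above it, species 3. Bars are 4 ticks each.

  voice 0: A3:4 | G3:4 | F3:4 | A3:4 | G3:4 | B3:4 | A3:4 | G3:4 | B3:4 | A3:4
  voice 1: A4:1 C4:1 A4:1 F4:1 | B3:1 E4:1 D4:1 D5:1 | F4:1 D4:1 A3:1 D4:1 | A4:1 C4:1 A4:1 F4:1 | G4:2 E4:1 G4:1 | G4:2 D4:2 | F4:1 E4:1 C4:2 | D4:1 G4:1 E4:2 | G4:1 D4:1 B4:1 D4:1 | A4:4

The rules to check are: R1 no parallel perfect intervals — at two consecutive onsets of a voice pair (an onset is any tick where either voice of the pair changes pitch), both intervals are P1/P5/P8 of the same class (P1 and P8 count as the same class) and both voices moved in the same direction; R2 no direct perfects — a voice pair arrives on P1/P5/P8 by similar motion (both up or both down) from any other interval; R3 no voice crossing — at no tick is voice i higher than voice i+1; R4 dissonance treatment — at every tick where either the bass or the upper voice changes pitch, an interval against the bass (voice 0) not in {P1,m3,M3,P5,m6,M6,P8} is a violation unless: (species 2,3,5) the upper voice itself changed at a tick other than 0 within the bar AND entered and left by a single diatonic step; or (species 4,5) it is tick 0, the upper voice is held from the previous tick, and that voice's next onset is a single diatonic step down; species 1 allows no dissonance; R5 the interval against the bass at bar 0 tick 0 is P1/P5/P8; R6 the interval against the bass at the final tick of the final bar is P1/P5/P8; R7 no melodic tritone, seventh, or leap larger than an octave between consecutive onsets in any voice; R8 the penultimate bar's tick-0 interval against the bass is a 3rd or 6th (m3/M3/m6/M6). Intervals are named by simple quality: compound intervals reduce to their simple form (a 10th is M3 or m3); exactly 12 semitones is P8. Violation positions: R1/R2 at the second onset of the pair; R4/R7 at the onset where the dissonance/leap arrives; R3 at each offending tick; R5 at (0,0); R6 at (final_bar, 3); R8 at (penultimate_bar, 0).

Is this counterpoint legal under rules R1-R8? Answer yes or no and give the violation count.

bar 0: v0=A3 v1=A4 (P8)
bar 1: v0=G3 v1=B3 (M3)
bar 2: v0=F3 v1=F4 (P8)
bar 3: v0=A3 v1=A4 (P8)
bar 4: v0=G3 v1=G4 (P8)
bar 5: v0=B3 v1=G4 (m6)
bar 6: v0=A3 v1=F4 (m6)
bar 7: v0=G3 v1=D4 (P5)
bar 8: v0=B3 v1=G4 (m6)
bar 9: v0=A3 v1=A4 (P8)
  R7 @ bar1.0: F4->B3 leap 6st
  R2 @ bar2.0: G3/D5 P5 -> F3/F4 P8 similar
  R2 @ bar3.0: F3/D4 M6 -> A3/A4 P8 similar

No (3 violations)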